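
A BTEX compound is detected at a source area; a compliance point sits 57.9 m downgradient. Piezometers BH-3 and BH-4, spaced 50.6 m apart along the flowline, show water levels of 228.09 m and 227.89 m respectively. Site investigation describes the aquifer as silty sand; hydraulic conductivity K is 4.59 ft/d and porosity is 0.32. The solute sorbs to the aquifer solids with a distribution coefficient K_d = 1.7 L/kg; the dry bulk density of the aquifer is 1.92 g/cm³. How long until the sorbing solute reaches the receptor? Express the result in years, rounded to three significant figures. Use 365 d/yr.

Hydraulic gradient i = (228.09 − 227.89) / 50.6 = 0.20 / 50.6 = 0.003953
K = 4.59 ft/d × 0.3048 = 1.399 m/d
Specific discharge q = 1.399 × 0.003953 = 0.005530 m/d
Average linear velocity = 0.005530 / 0.32 = 0.01728 m/d
Retardation R = 1 + ρ_b·K_d/n = 1 + 1.92×1.7/0.32 = 11.20
Contaminant velocity v_c = v/R = 0.01728/11.20 = 0.001543 m/d
t = L/v_c = 57.9/0.001543 = 37530 d
   = 37530/365 = 103 yr

103 years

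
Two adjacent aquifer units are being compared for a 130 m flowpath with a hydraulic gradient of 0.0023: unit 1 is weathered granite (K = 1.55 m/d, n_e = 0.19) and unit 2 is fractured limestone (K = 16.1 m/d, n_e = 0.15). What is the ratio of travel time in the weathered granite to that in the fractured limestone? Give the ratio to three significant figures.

13.2

Unit 1 (weathered granite): v = 1.55×0.0023/0.19 = 0.01876 m/d, t = 130/0.01876 = 6928 d
Unit 2 (fractured limestone): v = 16.1×0.0023/0.15 = 0.2469 m/d, t = 130/0.2469 = 526.6 d
t(weathered granite) / t(fractured limestone) = 6928/526.6 = 13.2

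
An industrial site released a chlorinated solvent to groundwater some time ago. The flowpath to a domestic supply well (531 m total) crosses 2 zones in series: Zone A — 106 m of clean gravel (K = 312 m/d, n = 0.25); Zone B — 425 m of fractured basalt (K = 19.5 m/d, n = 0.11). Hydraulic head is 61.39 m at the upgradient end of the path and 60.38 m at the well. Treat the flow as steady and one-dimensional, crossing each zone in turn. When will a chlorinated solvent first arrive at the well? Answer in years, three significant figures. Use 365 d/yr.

Total head drop ΔH = 61.39 − 60.38 = 1.01 m
Steady 1-D flow in series ⇒ the Darcy flux q is identical in every zone and the zone head losses add (resistances L/K in series).
Σ(L/K) = 106/312 + 425/19.5 = 0.3397 + 21.79 = 22.13 d
q = ΔH / Σ(L/K) = 1.01 / 22.13 = 0.04563 m/d (same in every zone)
Zone A: v = q/n = 0.04563/0.25 = 0.1825 m/d → t_A = 106/0.1825 = 580.8 d
Zone B: v = q/n = 0.04563/0.11 = 0.4148 m/d → t_B = 425/0.4148 = 1025 d
Total t = 580.8 + 1025 = 1605 d
   = 1605 / 365 = 4.40 yr

4.40 years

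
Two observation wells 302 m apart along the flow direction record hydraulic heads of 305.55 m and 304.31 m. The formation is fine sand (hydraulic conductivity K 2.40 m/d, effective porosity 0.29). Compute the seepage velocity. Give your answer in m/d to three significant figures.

Hydraulic gradient i = (305.55 − 304.31) / 302 = 1.24 / 302 = 0.004106
q = Ki = 2.40 × 0.004106 = 0.009854 m/d
v = Ki/n = 2.40·0.004106/0.29 = 0.03398 m/d

0.0340 m/d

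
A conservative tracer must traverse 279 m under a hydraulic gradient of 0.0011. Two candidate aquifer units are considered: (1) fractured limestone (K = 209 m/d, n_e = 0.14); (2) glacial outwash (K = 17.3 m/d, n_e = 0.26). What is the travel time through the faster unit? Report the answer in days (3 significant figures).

Unit 1 (fractured limestone): v = 209×0.0011/0.14 = 1.642 m/d, t = 279/1.642 = 169.9 d
Unit 2 (glacial outwash): v = 17.3×0.0011/0.26 = 0.07319 m/d, t = 279/0.07319 = 3812 d
Faster unit: t = 170 d

170 days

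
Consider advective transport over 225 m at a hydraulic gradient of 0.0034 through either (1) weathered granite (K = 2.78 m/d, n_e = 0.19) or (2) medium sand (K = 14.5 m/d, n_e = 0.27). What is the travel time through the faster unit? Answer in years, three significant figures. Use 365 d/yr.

Unit 1 (weathered granite): v = 2.78×0.0034/0.19 = 0.04975 m/d, t = 225/0.04975 = 4523 d
Unit 2 (medium sand): v = 14.5×0.0034/0.27 = 0.1826 m/d, t = 225/0.1826 = 1232 d
Faster: 1232 d / 365 = 3.38 yr

3.38 years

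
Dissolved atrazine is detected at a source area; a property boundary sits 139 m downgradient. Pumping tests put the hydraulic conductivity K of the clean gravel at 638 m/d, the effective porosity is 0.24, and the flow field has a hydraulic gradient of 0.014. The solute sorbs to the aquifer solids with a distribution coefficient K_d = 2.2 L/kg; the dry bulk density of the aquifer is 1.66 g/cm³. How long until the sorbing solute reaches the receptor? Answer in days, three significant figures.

q = Ki = 638 × 0.014 = 8.932 m/d
v_s = q/n_e = 8.932/0.24 = 37.22 m/d
Retardation R = 1 + ρ_b·K_d/n = 1 + 1.66×2.2/0.24 = 16.22
Contaminant velocity v_c = v/R = 37.22/16.22 = 2.295 m/d
t = L/v_c = 139/2.295 = 60.57 d

60.6 days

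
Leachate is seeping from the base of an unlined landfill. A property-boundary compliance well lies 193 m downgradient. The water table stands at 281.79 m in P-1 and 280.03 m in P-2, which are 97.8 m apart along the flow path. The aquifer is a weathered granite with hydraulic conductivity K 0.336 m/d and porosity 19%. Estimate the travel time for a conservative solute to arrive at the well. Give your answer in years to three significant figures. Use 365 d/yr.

Hydraulic gradient i = (281.79 − 280.03) / 97.8 = 1.76 / 97.8 = 0.01800
Darcy flux q = K·i = 0.336 × 0.01800 = 0.006047 m/d
v = Ki/n = 0.336·0.01800/0.19 = 0.03182 m/d
t = L / v = 193 / 0.03182 = 6065 d
   = 6065 / 365 = 16.6 yr

16.6 years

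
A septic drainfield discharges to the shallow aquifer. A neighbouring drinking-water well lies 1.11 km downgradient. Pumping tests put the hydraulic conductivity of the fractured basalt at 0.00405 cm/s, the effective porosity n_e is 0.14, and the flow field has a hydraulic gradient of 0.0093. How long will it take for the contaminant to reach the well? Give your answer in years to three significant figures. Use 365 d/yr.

13.1 years

K = 0.00405 cm/s × 864 = 3.499 m/d
q = Ki = 3.499 × 0.0093 = 0.03254 m/d
v_s = q/n_e = 0.03254/0.14 = 0.2324 m/d
L = 1.11 km = 1110 m
t = L / v = 1110 / 0.2324 = 4775 d
   = 4775 / 365 = 13.1 yr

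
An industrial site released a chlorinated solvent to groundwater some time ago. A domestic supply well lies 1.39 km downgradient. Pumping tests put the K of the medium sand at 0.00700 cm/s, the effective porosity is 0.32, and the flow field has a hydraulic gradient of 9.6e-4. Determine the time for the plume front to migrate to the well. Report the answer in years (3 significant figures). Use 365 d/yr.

K = 0.00700 cm/s × 864 = 6.048 m/d
Specific discharge q = 6.048 × 9.6e-4 = 0.005806 m/d
v_s = q/n_e = 0.005806/0.32 = 0.01814 m/d
L = 1.39 km = 1390 m
t = L / v = 1390 / 0.01814 = 76610 d
   = 76610 / 365 = 210 yr

210 years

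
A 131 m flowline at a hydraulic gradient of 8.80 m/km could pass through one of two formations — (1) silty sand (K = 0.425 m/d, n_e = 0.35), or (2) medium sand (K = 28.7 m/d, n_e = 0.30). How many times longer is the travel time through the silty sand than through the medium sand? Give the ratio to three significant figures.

78.8

Unit 1 (silty sand): v = 0.425×0.0088/0.35 = 0.01069 m/d, t = 131/0.01069 = 12260 d
Unit 2 (medium sand): v = 28.7×0.0088/0.30 = 0.8419 m/d, t = 131/0.8419 = 155.6 d
t(silty sand) / t(medium sand) = 12260/155.6 = 78.8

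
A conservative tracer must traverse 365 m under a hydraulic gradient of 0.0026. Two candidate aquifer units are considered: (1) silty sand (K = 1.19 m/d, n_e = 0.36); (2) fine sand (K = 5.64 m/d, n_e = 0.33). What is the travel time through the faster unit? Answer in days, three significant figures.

Unit 1 (silty sand): v = 1.19×0.0026/0.36 = 0.008594 m/d, t = 365/0.008594 = 42470 d
Unit 2 (fine sand): v = 5.64×0.0026/0.33 = 0.04444 m/d, t = 365/0.04444 = 8214 d
Faster unit: t = 8210 d

8210 days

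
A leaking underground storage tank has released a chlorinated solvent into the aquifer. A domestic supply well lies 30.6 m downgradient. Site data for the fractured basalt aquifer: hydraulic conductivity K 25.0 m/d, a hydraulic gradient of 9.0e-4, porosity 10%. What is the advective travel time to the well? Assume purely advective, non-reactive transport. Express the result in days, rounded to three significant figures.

Darcy flux q = K·i = 25.0 × 9.0e-4 = 0.02250 m/d
Average linear velocity = 0.02250 / 0.10 = 0.2250 m/d
t = L / v = 30.6 / 0.2250 = 136.0 d

136 days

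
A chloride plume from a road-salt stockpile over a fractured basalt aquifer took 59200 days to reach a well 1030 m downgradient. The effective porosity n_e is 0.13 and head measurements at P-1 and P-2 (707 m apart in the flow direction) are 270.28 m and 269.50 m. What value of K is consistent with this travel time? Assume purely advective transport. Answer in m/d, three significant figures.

Hydraulic gradient i = (270.28 − 269.50) / 707 = 0.78 / 707 = 0.001103
v = L / t = 1030 / 59200 = 0.01740 m/d
K = v · n / i = 0.01740 × 0.13 / 0.001103 = 2.05 m/d

2.05 m/d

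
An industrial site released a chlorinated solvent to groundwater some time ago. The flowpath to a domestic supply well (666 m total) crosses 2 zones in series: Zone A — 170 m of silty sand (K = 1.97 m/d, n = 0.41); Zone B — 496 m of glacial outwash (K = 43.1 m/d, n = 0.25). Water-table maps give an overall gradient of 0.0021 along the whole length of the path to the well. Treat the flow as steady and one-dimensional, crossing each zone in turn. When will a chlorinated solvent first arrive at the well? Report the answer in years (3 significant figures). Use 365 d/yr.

Steady 1-D flow in series ⇒ the Darcy flux q is identical in every zone and the zone head losses add (resistances L/K in series).
Σ(L/K) = 170/1.97 + 496/43.1 = 86.29 + 11.51 = 97.80 d
K_eq = L_total / Σ(L/K) = 666 / 97.80 = 6.810 m/d
q = K_eq · i = 6.810 × 0.0021 = 0.01430 m/d (same in every zone)
Zone A: v = q/n = 0.01430/0.41 = 0.03488 m/d → t_A = 170/0.03488 = 4874 d
Zone B: v = q/n = 0.01430/0.25 = 0.05720 m/d → t_B = 496/0.05720 = 8671 d
Total t = 4874 + 8671 = 13550 d
   = 13550 / 365 = 37.1 yr

37.1 years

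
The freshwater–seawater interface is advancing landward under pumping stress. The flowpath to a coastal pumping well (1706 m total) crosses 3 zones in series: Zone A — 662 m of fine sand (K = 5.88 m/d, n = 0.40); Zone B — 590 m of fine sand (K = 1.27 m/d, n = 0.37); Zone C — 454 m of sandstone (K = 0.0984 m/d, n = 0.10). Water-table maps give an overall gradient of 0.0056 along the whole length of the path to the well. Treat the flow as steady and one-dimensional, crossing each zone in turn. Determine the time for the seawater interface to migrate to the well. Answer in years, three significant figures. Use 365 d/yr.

787 years

Steady 1-D flow in series ⇒ the Darcy flux q is identical in every zone and the zone head losses add (resistances L/K in series).
Σ(L/K) = 662/5.88 + 590/1.27 + 454/0.0984 = 112.6 + 464.6 + 4614 = 5191 d
K_eq = L_total / Σ(L/K) = 1706 / 5191 = 0.3286 m/d
q = K_eq · i = 0.3286 × 0.0056 = 0.001840 m/d (same in every zone)
Zone A: v = q/n = 0.001840/0.40 = 0.004601 m/d → t_A = 662/0.004601 = 143900 d
Zone B: v = q/n = 0.001840/0.37 = 0.004974 m/d → t_B = 590/0.004974 = 118600 d
Zone C: v = q/n = 0.001840/0.10 = 0.01840 m/d → t_C = 454/0.01840 = 24670 d
Total t = 143900 + 118600 + 24670 = 287200 d
   = 287200 / 365 = 787 yr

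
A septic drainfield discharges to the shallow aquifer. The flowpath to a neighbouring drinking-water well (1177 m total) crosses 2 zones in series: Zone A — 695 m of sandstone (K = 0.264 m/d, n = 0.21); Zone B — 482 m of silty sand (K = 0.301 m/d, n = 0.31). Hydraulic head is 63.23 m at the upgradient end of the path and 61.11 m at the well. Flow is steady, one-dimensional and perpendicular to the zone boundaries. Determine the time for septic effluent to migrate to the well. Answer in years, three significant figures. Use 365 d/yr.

1620 years

Total head drop ΔH = 63.23 − 61.11 = 2.12 m
Continuity: the same q passes through each zone, so ΔH = q·Σ(L_j/K_j) — the zones act as resistances in series.
Σ(L/K) = 695/0.264 + 482/0.301 = 2633 + 1601 = 4234 d
q = ΔH / Σ(L/K) = 2.12 / 4234 = 5.007e-4 m/d (same in every zone)
Zone A: v = q/n = 5.007e-4/0.21 = 0.002384 m/d → t_A = 695/0.002384 = 291500 d
Zone B: v = q/n = 5.007e-4/0.31 = 0.001615 m/d → t_B = 482/0.001615 = 298400 d
Total t = 291500 + 298400 = 589900 d
   = 589900 / 365 = 1620 yr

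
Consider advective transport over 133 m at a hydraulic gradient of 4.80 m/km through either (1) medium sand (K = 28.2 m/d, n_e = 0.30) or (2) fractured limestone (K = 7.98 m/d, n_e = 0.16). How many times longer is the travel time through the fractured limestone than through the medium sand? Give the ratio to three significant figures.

1.88

Unit 1 (medium sand): v = 28.2×0.0048/0.30 = 0.4512 m/d, t = 133/0.4512 = 294.8 d
Unit 2 (fractured limestone): v = 7.98×0.0048/0.16 = 0.2394 m/d, t = 133/0.2394 = 555.6 d
t(fractured limestone) / t(medium sand) = 555.6/294.8 = 1.88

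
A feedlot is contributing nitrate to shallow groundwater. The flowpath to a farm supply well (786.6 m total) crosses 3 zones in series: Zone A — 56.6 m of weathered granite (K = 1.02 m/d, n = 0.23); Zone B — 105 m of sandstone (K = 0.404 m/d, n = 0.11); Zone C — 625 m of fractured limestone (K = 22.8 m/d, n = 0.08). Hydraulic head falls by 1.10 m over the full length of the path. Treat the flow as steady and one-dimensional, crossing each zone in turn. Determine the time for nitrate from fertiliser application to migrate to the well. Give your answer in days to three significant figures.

Steady 1-D flow in series ⇒ the Darcy flux q is identical in every zone and the zone head losses add (resistances L/K in series).
Σ(L/K) = 56.6/1.02 + 105/0.404 + 625/22.8 = 55.49 + 259.9 + 27.41 = 342.8 d
q = ΔH / Σ(L/K) = 1.10 / 342.8 = 0.003209 m/d (same in every zone)
Zone A: v = q/n = 0.003209/0.23 = 0.01395 m/d → t_A = 56.6/0.01395 = 4057 d
Zone B: v = q/n = 0.003209/0.11 = 0.02917 m/d → t_B = 105/0.02917 = 3599 d
Zone C: v = q/n = 0.003209/0.08 = 0.04011 m/d → t_C = 625/0.04011 = 15580 d
Total t = 4057 + 3599 + 15580 = 23240 d

23200 days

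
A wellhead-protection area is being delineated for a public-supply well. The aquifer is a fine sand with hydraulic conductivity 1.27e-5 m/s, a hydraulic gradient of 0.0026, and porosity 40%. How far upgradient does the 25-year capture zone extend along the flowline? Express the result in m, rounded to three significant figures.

65.1 m

K = 1.27e-5 m/s × 86400 s/d = 1.097 m/d
Specific discharge q = 1.097 × 0.0026 = 0.002853 m/d
v_s = q/n_e = 0.002853/0.40 = 0.007132 m/d
T = 25 yr × 365 = 9125 d
L = v × T = 0.007132 × 9125 = 65.08 m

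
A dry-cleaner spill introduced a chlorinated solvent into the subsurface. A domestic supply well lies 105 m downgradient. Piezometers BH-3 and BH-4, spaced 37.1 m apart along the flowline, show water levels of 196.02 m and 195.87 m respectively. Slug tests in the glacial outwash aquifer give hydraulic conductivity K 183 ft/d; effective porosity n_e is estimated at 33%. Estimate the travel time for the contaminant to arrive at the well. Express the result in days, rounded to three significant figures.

154 days

Hydraulic gradient i = (196.02 − 195.87) / 37.1 = 0.15 / 37.1 = 0.004043
K = 183 ft/d × 0.3048 = 55.78 m/d
Specific discharge q = 55.78 × 0.004043 = 0.2255 m/d
Average linear velocity = 0.2255 / 0.33 = 0.6834 m/d
t = L / v = 105 / 0.6834 = 153.6 d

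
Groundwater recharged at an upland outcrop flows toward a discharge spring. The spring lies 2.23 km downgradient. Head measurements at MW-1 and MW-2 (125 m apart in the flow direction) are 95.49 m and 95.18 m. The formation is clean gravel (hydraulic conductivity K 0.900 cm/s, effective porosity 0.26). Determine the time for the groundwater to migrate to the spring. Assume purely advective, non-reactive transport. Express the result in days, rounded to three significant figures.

301 days

Hydraulic gradient i = (95.49 − 95.18) / 125 = 0.31 / 125 = 0.002480
K = 0.900 cm/s × 864 = 777.6 m/d
q = Ki = 777.6 × 0.002480 = 1.928 m/d
v_s = q/n_e = 1.928/0.26 = 7.417 m/d
L = 2.23 km = 2230 m
t = L / v = 2230 / 7.417 = 300.7 d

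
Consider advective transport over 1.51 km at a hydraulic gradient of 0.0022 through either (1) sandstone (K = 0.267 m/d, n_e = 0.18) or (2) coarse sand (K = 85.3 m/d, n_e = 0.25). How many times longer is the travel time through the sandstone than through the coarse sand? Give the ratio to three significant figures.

230

Unit 1 (sandstone): v = 0.267×0.0022/0.18 = 0.003263 m/d, t = 1510/0.003263 = 462700 d
Unit 2 (coarse sand): v = 85.3×0.0022/0.25 = 0.7506 m/d, t = 1510/0.7506 = 2012 d
t(sandstone) / t(coarse sand) = 462700/2012 = 230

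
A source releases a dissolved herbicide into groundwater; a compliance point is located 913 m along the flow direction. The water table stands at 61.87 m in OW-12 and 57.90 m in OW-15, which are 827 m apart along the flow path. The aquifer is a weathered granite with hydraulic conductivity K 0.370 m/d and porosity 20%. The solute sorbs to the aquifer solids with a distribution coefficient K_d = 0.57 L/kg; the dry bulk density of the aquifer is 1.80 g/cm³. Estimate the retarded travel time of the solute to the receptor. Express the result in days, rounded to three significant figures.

630000 days

Hydraulic gradient i = (61.87 − 57.90) / 827 = 3.97 / 827 = 0.004800
q = Ki = 0.370 × 0.004800 = 0.001776 m/d
Seepage velocity v = q / n = 0.001776 / 0.20 = 0.008881 m/d
Retardation R = 1 + ρ_b·K_d/n = 1 + 1.80×0.57/0.20 = 6.130
Contaminant velocity v_c = v/R = 0.008881/6.130 = 0.001449 m/d
t = L/v_c = 913/0.001449 = 630200 d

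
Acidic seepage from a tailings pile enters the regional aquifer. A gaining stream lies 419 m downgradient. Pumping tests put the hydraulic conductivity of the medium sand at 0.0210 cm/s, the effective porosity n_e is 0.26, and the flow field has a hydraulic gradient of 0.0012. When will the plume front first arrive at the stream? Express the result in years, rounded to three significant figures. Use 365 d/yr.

K = 0.0210 cm/s × 864 = 18.14 m/d
q = Ki = 18.14 × 0.0012 = 0.02177 m/d
v = Ki/n = 18.14·0.0012/0.26 = 0.08374 m/d
t = L / v = 419 / 0.08374 = 5003 d
   = 5003 / 365 = 13.7 yr

13.7 years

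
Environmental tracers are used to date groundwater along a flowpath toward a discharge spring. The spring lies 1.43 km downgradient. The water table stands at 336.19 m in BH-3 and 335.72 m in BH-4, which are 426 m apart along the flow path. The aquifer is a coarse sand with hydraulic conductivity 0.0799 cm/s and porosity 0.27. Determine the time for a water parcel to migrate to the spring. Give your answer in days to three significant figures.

Hydraulic gradient i = (336.19 − 335.72) / 426 = 0.47 / 426 = 0.001103
K = 0.0799 cm/s × 864 = 69.03 m/d
Specific discharge q = 69.03 × 0.001103 = 0.07616 m/d
v_s = q/n_e = 0.07616/0.27 = 0.2821 m/d
L = 1.43 km = 1430 m
t = L / v = 1430 / 0.2821 = 5069 d

5070 days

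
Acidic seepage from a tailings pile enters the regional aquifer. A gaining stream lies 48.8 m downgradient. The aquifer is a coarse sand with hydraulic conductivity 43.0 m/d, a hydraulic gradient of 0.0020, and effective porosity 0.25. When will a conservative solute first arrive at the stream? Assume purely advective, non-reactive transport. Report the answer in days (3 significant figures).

142 days

q = Ki = 43.0 × 0.0020 = 0.08600 m/d
Seepage velocity v = q / n = 0.08600 / 0.25 = 0.3440 m/d
t = L / v = 48.8 / 0.3440 = 141.9 d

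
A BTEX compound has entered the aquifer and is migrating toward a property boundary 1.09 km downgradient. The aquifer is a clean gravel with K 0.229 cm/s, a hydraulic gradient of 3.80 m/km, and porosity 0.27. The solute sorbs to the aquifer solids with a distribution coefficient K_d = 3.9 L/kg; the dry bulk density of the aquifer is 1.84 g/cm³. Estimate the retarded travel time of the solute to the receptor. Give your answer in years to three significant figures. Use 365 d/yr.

29.6 years

K = 0.229 cm/s × 864 = 197.9 m/d
Darcy flux q = K·i = 197.9 × 0.0038 = 0.7519 m/d
v_s = q/n_e = 0.7519/0.27 = 2.785 m/d
Retardation R = 1 + ρ_b·K_d/n = 1 + 1.84×3.9/0.27 = 27.58
Contaminant velocity v_c = v/R = 2.785/27.58 = 0.1010 m/d
L = 1.09 km = 1090 m
t = L/v_c = 1090/0.1010 = 10790 d
   = 10790/365 = 29.6 yr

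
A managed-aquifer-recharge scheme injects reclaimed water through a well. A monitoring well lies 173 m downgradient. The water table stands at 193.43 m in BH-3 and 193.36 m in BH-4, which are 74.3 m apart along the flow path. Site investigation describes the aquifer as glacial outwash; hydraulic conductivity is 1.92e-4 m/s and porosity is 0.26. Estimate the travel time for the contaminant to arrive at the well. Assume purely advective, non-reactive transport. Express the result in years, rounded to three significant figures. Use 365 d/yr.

Hydraulic gradient i = (193.43 − 193.36) / 74.3 = 0.07 / 74.3 = 9.421e-4
K = 1.92e-4 m/s × 86400 s/d = 16.59 m/d
q = Ki = 16.59 × 9.421e-4 = 0.01563 m/d
v_s = q/n_e = 0.01563/0.26 = 0.06011 m/d
t = L / v = 173 / 0.06011 = 2878 d
   = 2878 / 365 = 7.89 yr

7.89 years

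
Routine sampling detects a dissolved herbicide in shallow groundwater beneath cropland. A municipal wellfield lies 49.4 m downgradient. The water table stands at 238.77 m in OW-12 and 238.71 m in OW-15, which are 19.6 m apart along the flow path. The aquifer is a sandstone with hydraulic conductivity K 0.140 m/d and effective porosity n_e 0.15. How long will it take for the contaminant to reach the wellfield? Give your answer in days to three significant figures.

17300 days

Hydraulic gradient i = (238.77 − 238.71) / 19.6 = 0.06 / 19.6 = 0.003061
q = Ki = 0.140 × 0.003061 = 4.286e-4 m/d
Average linear velocity = 4.286e-4 / 0.15 = 0.002857 m/d
t = L / v = 49.4 / 0.002857 = 17290 d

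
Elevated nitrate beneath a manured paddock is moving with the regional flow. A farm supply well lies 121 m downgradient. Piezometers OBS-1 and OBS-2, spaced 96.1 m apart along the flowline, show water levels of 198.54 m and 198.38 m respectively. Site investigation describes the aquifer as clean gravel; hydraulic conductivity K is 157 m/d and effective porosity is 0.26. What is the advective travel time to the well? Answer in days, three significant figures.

120 days

Hydraulic gradient i = (198.54 − 198.38) / 96.1 = 0.16 / 96.1 = 0.001665
Specific discharge q = 157 × 0.001665 = 0.2614 m/d
Average linear velocity = 0.2614 / 0.26 = 1.005 m/d
t = L / v = 121 / 1.005 = 120.4 d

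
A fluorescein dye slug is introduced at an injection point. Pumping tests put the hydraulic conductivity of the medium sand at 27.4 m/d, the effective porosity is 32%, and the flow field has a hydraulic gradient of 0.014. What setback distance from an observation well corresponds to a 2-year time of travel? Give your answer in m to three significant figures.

875 m

Darcy flux q = K·i = 27.4 × 0.014 = 0.3836 m/d
v = Ki/n = 27.4·0.014/0.32 = 1.199 m/d
T = 2 yr × 365 = 730 d
L = v × T = 1.199 × 730 = 875.1 m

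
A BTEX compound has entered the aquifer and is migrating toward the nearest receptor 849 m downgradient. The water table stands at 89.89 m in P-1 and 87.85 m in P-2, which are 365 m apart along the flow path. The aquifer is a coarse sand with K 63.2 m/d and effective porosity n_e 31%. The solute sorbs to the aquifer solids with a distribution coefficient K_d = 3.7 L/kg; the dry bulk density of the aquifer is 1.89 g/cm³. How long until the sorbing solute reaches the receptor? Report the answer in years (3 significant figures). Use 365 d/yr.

Hydraulic gradient i = (89.89 − 87.85) / 365 = 2.04 / 365 = 0.005589
Specific discharge q = 63.2 × 0.005589 = 0.3532 m/d
Average linear velocity = 0.3532 / 0.31 = 1.139 m/d
Retardation R = 1 + ρ_b·K_d/n = 1 + 1.89×3.7/0.31 = 23.56
Contaminant velocity v_c = v/R = 1.139/23.56 = 0.04837 m/d
t = L/v_c = 849/0.04837 = 17550 d
   = 17550/365 = 48.1 yr

48.1 years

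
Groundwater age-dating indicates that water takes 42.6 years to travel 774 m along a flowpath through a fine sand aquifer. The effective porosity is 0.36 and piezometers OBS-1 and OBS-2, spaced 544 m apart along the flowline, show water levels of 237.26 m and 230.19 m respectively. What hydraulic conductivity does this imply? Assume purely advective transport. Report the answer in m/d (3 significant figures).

1.38 m/d

Hydraulic gradient i = (237.26 − 230.19) / 544 = 7.07 / 544 = 0.01300
t = 42.6 years = 15550 d
v = L / t = 774 / 15550 = 0.04978 m/d
K = v · n / i = 0.04978 × 0.36 / 0.01300 = 1.38 m/d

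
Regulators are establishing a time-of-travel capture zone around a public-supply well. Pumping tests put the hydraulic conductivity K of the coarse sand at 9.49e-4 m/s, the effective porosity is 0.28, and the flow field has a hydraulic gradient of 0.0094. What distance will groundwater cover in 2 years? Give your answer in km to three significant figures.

2.01 km

K = 9.49e-4 m/s × 86400 s/d = 81.99 m/d
Specific discharge q = 81.99 × 0.0094 = 0.7707 m/d
Average linear velocity = 0.7707 / 0.28 = 2.753 m/d
T = 2 yr × 365 = 730 d
L = v × T = 2.753 × 730 = 2009 m
   = 2.01 km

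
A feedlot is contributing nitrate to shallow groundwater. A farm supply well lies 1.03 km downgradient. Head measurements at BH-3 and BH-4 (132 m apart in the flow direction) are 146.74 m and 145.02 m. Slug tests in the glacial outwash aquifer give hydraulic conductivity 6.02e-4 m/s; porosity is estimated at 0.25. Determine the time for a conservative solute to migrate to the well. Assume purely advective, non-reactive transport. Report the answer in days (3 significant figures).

380 days

Hydraulic gradient i = (146.74 − 145.02) / 132 = 1.72 / 132 = 0.01303
K = 6.02e-4 m/s × 86400 s/d = 52.01 m/d
q = Ki = 52.01 × 0.01303 = 0.6777 m/d
v_s = q/n_e = 0.6777/0.25 = 2.711 m/d
L = 1.03 km = 1030 m
t = L / v = 1030 / 2.711 = 379.9 d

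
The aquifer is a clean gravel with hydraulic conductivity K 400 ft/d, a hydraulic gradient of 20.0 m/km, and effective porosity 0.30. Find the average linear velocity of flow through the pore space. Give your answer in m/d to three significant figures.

K = 400 ft/d × 0.3048 = 121.9 m/d
q = Ki = 121.9 × 0.020 = 2.438 m/d
v_s = q/n_e = 2.438/0.30 = 8.128 m/d

8.13 m/d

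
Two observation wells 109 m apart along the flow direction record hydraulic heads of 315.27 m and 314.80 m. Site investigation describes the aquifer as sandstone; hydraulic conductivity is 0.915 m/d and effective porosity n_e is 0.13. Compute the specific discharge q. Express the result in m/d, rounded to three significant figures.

Hydraulic gradient i = (315.27 − 314.80) / 109 = 0.47 / 109 = 0.004312
q = Ki = 0.915 × 0.004312 = 0.003945 m/d

0.00395 m/d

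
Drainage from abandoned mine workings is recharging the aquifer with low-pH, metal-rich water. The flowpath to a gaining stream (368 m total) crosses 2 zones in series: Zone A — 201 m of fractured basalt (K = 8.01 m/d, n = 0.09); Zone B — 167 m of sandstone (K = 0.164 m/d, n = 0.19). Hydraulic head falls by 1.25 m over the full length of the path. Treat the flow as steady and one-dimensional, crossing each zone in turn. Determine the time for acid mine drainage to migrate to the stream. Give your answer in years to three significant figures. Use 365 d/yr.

114 years

Continuity: the same q passes through each zone, so ΔH = q·Σ(L_j/K_j) — the zones act as resistances in series.
Σ(L/K) = 201/8.01 + 167/0.164 = 25.09 + 1018 = 1043 d
q = ΔH / Σ(L/K) = 1.25 / 1043 = 0.001198 m/d (same in every zone)
Zone A: v = q/n = 0.001198/0.09 = 0.01331 m/d → t_A = 201/0.01331 = 15100 d
Zone B: v = q/n = 0.001198/0.19 = 0.006305 m/d → t_B = 167/0.006305 = 26490 d
Total t = 15100 + 26490 = 41590 d
   = 41590 / 365 = 114 yr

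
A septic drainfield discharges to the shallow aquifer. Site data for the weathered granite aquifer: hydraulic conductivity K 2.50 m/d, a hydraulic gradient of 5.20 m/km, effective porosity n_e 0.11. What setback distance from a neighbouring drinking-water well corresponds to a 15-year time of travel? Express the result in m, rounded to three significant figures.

Specific discharge q = 2.50 × 0.0052 = 0.01300 m/d
Average linear velocity = 0.01300 / 0.11 = 0.1182 m/d
T = 15 yr × 365 = 5475 d
L = v × T = 0.1182 × 5475 = 647.0 m

647 m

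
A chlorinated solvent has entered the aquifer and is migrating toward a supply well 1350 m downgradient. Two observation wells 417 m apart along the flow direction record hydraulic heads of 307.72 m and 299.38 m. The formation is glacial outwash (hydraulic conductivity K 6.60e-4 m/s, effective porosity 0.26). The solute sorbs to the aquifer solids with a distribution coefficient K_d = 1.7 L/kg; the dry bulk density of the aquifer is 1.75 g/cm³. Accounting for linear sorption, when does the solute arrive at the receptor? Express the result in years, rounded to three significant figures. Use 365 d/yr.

Hydraulic gradient i = (307.72 − 299.38) / 417 = 8.34 / 417 = 0.02000
K = 6.60e-4 m/s × 86400 s/d = 57.02 m/d
q = Ki = 57.02 × 0.02000 = 1.140 m/d
v = Ki/n = 57.02·0.02000/0.26 = 4.386 m/d
Retardation R = 1 + ρ_b·K_d/n = 1 + 1.75×1.7/0.26 = 12.44
Contaminant velocity v_c = v/R = 4.386/12.44 = 0.3525 m/d
t = L/v_c = 1350/0.3525 = 3829 d
   = 3829/365 = 10.5 yr

10.5 years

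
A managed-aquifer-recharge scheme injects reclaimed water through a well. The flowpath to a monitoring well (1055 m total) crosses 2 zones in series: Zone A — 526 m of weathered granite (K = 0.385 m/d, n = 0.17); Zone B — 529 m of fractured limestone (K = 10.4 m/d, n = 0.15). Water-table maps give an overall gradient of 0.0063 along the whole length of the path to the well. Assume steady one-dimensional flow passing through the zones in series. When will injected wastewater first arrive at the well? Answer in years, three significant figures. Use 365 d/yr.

98.6 years

Continuity: the same q passes through each zone, so ΔH = q·Σ(L_j/K_j) — the zones act as resistances in series.
Σ(L/K) = 526/0.385 + 529/10.4 = 1366 + 50.87 = 1417 d
K_eq = L_total / Σ(L/K) = 1055 / 1417 = 0.7445 m/d
q = K_eq · i = 0.7445 × 0.0063 = 0.004690 m/d (same in every zone)
Zone A: v = q/n = 0.004690/0.17 = 0.02759 m/d → t_A = 526/0.02759 = 19070 d
Zone B: v = q/n = 0.004690/0.15 = 0.03127 m/d → t_B = 529/0.03127 = 16920 d
Total t = 19070 + 16920 = 35980 d
   = 35980 / 365 = 98.6 yr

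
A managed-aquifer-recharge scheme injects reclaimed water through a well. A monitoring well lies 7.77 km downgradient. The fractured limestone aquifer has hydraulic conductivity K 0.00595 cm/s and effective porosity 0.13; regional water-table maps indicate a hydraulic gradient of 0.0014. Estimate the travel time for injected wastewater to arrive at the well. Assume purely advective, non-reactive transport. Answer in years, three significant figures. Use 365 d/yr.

385 years

K = 0.00595 cm/s × 864 = 5.141 m/d
Darcy flux q = K·i = 5.141 × 0.0014 = 0.007197 m/d
Average linear velocity = 0.007197 / 0.13 = 0.05536 m/d
L = 7.77 km = 7770 m
t = L / v = 7770 / 0.05536 = 140300 d
   = 140300 / 365 = 385 yr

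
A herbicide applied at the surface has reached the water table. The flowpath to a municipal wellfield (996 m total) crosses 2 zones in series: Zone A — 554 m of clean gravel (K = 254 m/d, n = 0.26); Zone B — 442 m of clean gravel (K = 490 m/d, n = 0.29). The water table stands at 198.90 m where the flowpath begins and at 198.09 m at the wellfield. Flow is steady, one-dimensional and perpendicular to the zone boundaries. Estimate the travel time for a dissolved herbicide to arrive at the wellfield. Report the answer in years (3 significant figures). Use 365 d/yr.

2.84 years

Total head drop ΔH = 198.90 − 198.09 = 0.81 m
Steady 1-D flow in series ⇒ the Darcy flux q is identical in every zone and the zone head losses add (resistances L/K in series).
Σ(L/K) = 554/254 + 442/490 = 2.181 + 0.9020 = 3.083 d
q = ΔH / Σ(L/K) = 0.81 / 3.083 = 0.2627 m/d (same in every zone)
Zone A: v = q/n = 0.2627/0.26 = 1.010 m/d → t_A = 554/1.010 = 548.3 d
Zone B: v = q/n = 0.2627/0.29 = 0.9059 m/d → t_B = 442/0.9059 = 487.9 d
Total t = 548.3 + 487.9 = 1036 d
   = 1036 / 365 = 2.84 yr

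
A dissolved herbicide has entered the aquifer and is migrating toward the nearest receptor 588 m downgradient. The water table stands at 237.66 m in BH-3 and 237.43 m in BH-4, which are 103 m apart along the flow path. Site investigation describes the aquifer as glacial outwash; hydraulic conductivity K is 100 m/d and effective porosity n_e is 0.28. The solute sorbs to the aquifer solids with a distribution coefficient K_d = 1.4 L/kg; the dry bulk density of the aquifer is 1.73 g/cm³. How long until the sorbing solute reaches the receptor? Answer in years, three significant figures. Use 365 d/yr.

19.5 years

Hydraulic gradient i = (237.66 − 237.43) / 103 = 0.23 / 103 = 0.002233
q = Ki = 100 × 0.002233 = 0.2233 m/d
Seepage velocity v = q / n = 0.2233 / 0.28 = 0.7975 m/d
Retardation R = 1 + ρ_b·K_d/n = 1 + 1.73×1.4/0.28 = 9.650
Contaminant velocity v_c = v/R = 0.7975/9.650 = 0.08264 m/d
t = L/v_c = 588/0.08264 = 7115 d
   = 7115/365 = 19.5 yr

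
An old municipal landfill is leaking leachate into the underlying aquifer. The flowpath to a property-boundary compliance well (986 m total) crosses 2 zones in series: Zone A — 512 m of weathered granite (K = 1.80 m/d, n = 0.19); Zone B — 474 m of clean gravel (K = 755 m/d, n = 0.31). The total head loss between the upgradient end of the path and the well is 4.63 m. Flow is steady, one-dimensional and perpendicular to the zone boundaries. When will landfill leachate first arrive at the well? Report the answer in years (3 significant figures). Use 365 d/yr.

Steady 1-D flow in series ⇒ the Darcy flux q is identical in every zone and the zone head losses add (resistances L/K in series).
Σ(L/K) = 512/1.80 + 474/755 = 284.4 + 0.6278 = 285.1 d
q = ΔH / Σ(L/K) = 4.63 / 285.1 = 0.01624 m/d (same in every zone)
Zone A: v = q/n = 0.01624/0.19 = 0.08548 m/d → t_A = 512/0.08548 = 5990 d
Zone B: v = q/n = 0.01624/0.31 = 0.05239 m/d → t_B = 474/0.05239 = 9047 d
Total t = 5990 + 9047 = 15040 d
   = 15040 / 365 = 41.2 yr

41.2 years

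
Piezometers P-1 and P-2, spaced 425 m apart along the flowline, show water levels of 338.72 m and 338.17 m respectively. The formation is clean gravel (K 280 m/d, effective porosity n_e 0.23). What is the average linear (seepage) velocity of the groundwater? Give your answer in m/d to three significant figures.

Hydraulic gradient i = (338.72 − 338.17) / 425 = 0.55 / 425 = 0.001294
Darcy flux q = K·i = 280 × 0.001294 = 0.3624 m/d
v_s = q/n_e = 0.3624/0.23 = 1.575 m/d

1.58 m/d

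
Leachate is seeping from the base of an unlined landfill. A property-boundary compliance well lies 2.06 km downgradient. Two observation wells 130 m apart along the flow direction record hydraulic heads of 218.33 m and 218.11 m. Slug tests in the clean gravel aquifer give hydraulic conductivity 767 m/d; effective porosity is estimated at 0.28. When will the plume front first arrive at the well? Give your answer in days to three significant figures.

Hydraulic gradient i = (218.33 − 218.11) / 130 = 0.22 / 130 = 0.001692
Specific discharge q = 767 × 0.001692 = 1.298 m/d
Seepage velocity v = q / n = 1.298 / 0.28 = 4.636 m/d
L = 2.06 km = 2060 m
t = L / v = 2060 / 4.636 = 444.4 d

444 days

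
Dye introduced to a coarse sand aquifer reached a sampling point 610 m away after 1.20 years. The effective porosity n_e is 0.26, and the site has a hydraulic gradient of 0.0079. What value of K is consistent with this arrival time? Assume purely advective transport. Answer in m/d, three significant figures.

t = 1.20 years = 438.0 d
v = L / t = 610 / 438.0 = 1.393 m/d
K = v · n / i = 1.393 × 0.26 / 0.0079 = 45.8 m/d

45.8 m/d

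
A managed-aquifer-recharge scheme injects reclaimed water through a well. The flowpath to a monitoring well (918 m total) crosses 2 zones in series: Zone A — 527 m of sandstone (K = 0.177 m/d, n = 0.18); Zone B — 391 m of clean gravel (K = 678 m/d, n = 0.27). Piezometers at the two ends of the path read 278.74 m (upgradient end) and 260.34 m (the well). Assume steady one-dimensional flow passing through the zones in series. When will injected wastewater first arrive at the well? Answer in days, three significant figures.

Total head drop ΔH = 278.74 − 260.34 = 18.40 m
Steady 1-D flow in series ⇒ the Darcy flux q is identical in every zone and the zone head losses add (resistances L/K in series).
Σ(L/K) = 527/0.177 + 391/678 = 2977 + 0.5767 = 2978 d
q = ΔH / Σ(L/K) = 18.40 / 2978 = 0.006179 m/d (same in every zone)
Zone A: v = q/n = 0.006179/0.18 = 0.03433 m/d → t_A = 527/0.03433 = 15350 d
Zone B: v = q/n = 0.006179/0.27 = 0.02288 m/d → t_B = 391/0.02288 = 17090 d
Total t = 15350 + 17090 = 32440 d

32400 days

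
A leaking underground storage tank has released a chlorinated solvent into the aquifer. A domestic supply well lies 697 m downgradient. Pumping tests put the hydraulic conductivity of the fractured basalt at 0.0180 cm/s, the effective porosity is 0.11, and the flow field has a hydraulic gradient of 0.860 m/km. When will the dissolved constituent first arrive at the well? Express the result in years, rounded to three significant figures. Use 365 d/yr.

15.7 years

K = 0.0180 cm/s × 864 = 15.55 m/d
q = Ki = 15.55 × 8.6e-4 = 0.01337 m/d
Seepage velocity v = q / n = 0.01337 / 0.11 = 0.1216 m/d
t = L / v = 697 / 0.1216 = 5732 d
   = 5732 / 365 = 15.7 yr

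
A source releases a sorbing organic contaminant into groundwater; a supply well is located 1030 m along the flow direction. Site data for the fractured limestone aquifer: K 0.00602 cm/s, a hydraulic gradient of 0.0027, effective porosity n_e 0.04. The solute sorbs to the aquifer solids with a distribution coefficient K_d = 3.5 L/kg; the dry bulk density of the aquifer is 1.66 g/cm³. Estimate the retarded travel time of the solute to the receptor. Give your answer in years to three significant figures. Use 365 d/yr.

1180 years

K = 0.00602 cm/s × 864 = 5.201 m/d
Specific discharge q = 5.201 × 0.0027 = 0.01404 m/d
Average linear velocity = 0.01404 / 0.04 = 0.3511 m/d
Retardation R = 1 + ρ_b·K_d/n = 1 + 1.66×3.5/0.04 = 146.3
Contaminant velocity v_c = v/R = 0.3511/146.3 = 0.002401 m/d
t = L/v_c = 1030/0.002401 = 429100 d
   = 429100/365 = 1180 yr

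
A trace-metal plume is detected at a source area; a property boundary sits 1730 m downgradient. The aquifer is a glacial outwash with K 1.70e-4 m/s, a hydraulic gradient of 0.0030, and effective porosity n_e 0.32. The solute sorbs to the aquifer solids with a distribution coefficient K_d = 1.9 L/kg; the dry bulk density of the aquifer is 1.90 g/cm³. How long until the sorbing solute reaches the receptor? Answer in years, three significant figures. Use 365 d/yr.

423 years

K = 1.70e-4 m/s × 86400 s/d = 14.69 m/d
Darcy flux q = K·i = 14.69 × 0.0030 = 0.04406 m/d
v_s = q/n_e = 0.04406/0.32 = 0.1377 m/d
Retardation R = 1 + ρ_b·K_d/n = 1 + 1.90×1.9/0.32 = 12.28
Contaminant velocity v_c = v/R = 0.1377/12.28 = 0.01121 m/d
t = L/v_c = 1730/0.01121 = 154300 d
   = 154300/365 = 423 yr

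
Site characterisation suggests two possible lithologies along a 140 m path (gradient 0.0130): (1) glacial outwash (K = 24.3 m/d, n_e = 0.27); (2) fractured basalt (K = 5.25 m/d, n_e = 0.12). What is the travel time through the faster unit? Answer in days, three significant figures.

Unit 1 (glacial outwash): v = 24.3×0.013/0.27 = 1.170 m/d, t = 140/1.170 = 119.7 d
Unit 2 (fractured basalt): v = 5.25×0.013/0.12 = 0.5688 m/d, t = 140/0.5688 = 246.2 d
Faster unit: t = 120 d

120 days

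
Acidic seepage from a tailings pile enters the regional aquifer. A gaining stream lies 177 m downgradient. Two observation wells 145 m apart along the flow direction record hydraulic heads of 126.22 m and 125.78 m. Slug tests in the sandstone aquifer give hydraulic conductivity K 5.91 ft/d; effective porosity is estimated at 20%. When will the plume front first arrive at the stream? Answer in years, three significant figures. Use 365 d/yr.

Hydraulic gradient i = (126.22 − 125.78) / 145 = 0.44 / 145 = 0.003034
K = 5.91 ft/d × 0.3048 = 1.801 m/d
q = Ki = 1.801 × 0.003034 = 0.005466 m/d
v_s = q/n_e = 0.005466/0.20 = 0.02733 m/d
t = L / v = 177 / 0.02733 = 6476 d
   = 6476 / 365 = 17.7 yr

17.7 years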